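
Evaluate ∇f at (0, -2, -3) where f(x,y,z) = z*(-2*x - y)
(6, 3, 2)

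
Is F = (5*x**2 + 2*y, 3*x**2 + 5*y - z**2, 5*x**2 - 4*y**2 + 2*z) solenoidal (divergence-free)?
No, ∇·F = 10*x + 7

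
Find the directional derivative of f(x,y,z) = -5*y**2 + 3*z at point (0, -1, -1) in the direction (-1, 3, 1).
3*sqrt(11)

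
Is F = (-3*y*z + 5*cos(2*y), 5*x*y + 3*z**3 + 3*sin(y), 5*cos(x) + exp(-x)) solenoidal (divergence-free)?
No, ∇·F = 5*x + 3*cos(y)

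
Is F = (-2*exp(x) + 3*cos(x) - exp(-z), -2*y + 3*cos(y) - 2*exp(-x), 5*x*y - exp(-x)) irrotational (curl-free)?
No, ∇×F = (5*x, -5*y + exp(-z) - exp(-x), 2*exp(-x))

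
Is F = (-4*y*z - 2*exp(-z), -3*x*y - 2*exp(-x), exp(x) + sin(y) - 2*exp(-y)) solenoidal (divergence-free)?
No, ∇·F = -3*x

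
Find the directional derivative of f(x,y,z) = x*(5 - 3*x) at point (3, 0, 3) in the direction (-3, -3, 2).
39*sqrt(22)/22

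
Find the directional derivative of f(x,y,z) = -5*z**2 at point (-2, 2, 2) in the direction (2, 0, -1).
4*sqrt(5)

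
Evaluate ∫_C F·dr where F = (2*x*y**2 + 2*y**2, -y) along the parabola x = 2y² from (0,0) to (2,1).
25/6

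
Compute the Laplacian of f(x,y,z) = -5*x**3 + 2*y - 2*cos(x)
-30*x + 2*cos(x)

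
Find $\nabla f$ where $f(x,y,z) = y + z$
(0, 1, 1)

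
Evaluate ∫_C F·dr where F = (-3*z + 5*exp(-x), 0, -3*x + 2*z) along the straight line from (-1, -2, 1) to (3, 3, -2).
-5*exp(-3) + 5*E + 18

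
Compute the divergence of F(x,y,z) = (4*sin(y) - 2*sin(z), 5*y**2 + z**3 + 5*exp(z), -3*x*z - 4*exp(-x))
-3*x + 10*y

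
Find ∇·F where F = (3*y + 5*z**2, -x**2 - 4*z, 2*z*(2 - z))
4 - 4*z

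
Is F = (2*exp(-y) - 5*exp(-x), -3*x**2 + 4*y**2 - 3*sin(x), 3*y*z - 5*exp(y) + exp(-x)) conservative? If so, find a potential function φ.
No, ∇×F = (3*z - 5*exp(y), exp(-x), -6*x - 3*cos(x) + 2*exp(-y)) ≠ 0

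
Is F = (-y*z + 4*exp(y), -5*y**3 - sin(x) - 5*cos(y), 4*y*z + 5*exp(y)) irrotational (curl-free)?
No, ∇×F = (4*z + 5*exp(y), -y, z - 4*exp(y) - cos(x))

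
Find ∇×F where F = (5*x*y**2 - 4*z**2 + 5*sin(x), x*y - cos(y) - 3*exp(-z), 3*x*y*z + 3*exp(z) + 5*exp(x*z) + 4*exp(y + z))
(3*x*z + 4*exp(y + z) - 3*exp(-z), z*(-3*y - 5*exp(x*z) - 8), y*(1 - 10*x))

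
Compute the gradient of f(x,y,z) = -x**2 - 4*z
(-2*x, 0, -4)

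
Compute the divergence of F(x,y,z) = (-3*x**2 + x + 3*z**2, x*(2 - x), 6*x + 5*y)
1 - 6*x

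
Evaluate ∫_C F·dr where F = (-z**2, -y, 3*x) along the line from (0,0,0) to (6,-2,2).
8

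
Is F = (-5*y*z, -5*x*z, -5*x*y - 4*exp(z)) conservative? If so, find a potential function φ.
Yes, F is conservative. φ = -5*x*y*z - 4*exp(z)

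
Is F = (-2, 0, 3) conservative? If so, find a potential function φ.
Yes, F is conservative. φ = -2*x + 3*z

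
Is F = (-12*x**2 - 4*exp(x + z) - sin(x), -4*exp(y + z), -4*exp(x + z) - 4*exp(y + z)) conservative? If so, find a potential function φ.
Yes, F is conservative. φ = -4*x**3 - 4*exp(x + z) - 4*exp(y + z) + cos(x)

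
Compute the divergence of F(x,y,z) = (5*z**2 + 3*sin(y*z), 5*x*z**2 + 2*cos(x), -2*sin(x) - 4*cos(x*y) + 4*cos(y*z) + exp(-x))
-4*y*sin(y*z)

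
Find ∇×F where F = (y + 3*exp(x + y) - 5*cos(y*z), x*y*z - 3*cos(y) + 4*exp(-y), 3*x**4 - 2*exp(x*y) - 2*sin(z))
(x*(-y - 2*exp(x*y)), -12*x**3 + 2*y*exp(x*y) + 5*y*sin(y*z), y*z - 5*z*sin(y*z) - 3*exp(x + y) - 1)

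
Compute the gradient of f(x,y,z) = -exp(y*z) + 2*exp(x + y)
(2*exp(x + y), -z*exp(y*z) + 2*exp(x + y), -y*exp(y*z))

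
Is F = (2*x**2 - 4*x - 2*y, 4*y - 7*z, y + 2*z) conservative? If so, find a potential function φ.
No, ∇×F = (8, 0, 2) ≠ 0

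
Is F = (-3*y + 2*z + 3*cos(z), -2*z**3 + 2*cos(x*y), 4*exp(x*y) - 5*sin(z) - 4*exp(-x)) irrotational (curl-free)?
No, ∇×F = (4*x*exp(x*y) + 6*z**2, -4*y*exp(x*y) - 3*sin(z) + 2 - 4*exp(-x), -2*y*sin(x*y) + 3)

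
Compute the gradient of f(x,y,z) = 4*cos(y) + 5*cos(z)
(0, -4*sin(y), -5*sin(z))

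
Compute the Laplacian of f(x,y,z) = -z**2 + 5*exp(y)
5*exp(y) - 2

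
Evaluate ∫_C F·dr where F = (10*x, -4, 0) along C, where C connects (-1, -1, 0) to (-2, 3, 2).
-1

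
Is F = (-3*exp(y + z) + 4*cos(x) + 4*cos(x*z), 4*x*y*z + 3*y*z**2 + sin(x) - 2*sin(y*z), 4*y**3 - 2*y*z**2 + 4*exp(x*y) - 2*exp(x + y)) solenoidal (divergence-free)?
No, ∇·F = 4*x*z - 4*y*z + 3*z**2 - 4*z*sin(x*z) - 2*z*cos(y*z) - 4*sin(x)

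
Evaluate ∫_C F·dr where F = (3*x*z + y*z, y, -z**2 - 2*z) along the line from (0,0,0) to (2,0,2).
4/3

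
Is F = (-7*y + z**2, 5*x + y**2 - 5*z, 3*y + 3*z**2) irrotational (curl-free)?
No, ∇×F = (8, 2*z, 12)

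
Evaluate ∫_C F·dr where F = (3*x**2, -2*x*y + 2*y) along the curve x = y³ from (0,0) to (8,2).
2516/5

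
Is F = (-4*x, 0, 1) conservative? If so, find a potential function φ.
Yes, F is conservative. φ = -2*x**2 + z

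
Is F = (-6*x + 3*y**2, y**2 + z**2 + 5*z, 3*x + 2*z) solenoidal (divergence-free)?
No, ∇·F = 2*y - 4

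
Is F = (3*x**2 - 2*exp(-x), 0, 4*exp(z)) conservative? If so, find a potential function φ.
Yes, F is conservative. φ = x**3 + 4*exp(z) + 2*exp(-x)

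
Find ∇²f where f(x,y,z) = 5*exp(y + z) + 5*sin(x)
10*exp(y + z) - 5*sin(x)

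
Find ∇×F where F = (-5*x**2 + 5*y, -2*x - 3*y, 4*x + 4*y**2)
(8*y, -4, -7)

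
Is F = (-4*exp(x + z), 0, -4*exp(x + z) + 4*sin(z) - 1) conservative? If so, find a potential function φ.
Yes, F is conservative. φ = -z - 4*exp(x + z) - 4*cos(z)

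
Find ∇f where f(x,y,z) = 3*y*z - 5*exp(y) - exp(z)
(0, 3*z - 5*exp(y), 3*y - exp(z))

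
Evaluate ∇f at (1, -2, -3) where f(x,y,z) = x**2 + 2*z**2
(2, 0, -12)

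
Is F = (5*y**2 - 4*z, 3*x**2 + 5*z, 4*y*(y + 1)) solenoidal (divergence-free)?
Yes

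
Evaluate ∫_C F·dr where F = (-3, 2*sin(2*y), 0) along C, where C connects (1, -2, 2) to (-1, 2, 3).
6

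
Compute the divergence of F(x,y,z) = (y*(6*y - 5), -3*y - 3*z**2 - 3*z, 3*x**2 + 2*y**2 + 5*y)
-3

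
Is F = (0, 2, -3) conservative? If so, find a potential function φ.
Yes, F is conservative. φ = 2*y - 3*z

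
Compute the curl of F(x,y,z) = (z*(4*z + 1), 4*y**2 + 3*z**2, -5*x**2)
(-6*z, 10*x + 8*z + 1, 0)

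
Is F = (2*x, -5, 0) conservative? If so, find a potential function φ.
Yes, F is conservative. φ = x**2 - 5*y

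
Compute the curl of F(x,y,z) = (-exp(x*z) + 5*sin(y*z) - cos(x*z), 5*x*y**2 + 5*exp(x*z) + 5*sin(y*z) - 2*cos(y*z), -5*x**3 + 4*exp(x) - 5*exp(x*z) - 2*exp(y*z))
(-5*x*exp(x*z) - 2*y*sin(y*z) - 5*y*cos(y*z) - 2*z*exp(y*z), 15*x**2 - x*exp(x*z) + x*sin(x*z) + 5*y*cos(y*z) + 5*z*exp(x*z) - 4*exp(x), 5*y**2 + 5*z*exp(x*z) - 5*z*cos(y*z))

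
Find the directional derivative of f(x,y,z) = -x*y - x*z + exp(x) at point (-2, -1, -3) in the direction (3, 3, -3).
sqrt(3)*(1 + 4*exp(2))*exp(-2)/3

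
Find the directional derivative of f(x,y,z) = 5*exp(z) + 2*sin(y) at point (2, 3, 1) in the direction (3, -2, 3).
sqrt(22)*(-4*cos(3) + 15*E)/22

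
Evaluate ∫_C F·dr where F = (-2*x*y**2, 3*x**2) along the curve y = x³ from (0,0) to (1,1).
31/20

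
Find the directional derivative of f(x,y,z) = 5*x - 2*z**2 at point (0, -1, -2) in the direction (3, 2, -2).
-sqrt(17)/17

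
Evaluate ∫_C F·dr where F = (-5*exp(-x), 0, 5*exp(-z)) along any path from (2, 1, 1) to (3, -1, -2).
5*(-exp(5) - E + 1 + exp(2))*exp(-3)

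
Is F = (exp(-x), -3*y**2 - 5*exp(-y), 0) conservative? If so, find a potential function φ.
Yes, F is conservative. φ = -y**3 + 5*exp(-y) - exp(-x)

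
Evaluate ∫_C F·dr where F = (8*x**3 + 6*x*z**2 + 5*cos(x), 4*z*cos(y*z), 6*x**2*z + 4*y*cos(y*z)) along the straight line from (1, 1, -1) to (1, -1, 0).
-3 + 4*sin(1)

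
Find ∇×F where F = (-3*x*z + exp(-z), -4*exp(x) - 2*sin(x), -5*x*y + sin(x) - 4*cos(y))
(-5*x + 4*sin(y), -3*x + 5*y - cos(x) - exp(-z), -4*exp(x) - 2*cos(x))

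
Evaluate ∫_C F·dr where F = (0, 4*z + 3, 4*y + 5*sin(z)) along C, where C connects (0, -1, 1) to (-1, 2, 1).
21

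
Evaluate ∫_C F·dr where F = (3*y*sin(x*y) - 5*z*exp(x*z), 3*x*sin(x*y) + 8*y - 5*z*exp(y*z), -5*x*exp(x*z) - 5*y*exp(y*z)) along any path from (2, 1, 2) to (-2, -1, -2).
0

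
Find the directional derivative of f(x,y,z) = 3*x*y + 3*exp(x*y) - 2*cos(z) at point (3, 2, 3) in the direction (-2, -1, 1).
sqrt(6)*(-21*exp(6) - 21 + 2*sin(3))/6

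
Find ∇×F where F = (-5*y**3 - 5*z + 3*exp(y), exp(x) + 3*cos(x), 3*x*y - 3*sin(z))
(3*x, -3*y - 5, 15*y**2 + exp(x) - 3*exp(y) - 3*sin(x))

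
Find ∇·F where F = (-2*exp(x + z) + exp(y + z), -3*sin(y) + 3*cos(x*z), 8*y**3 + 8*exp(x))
-2*exp(x + z) - 3*cos(y)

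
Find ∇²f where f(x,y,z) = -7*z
0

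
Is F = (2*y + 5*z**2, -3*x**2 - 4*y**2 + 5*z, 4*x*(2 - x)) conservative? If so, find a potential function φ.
No, ∇×F = (-5, 8*x + 10*z - 8, -6*x - 2) ≠ 0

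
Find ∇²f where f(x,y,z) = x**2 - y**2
0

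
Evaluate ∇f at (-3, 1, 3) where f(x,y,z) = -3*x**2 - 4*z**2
(18, 0, -24)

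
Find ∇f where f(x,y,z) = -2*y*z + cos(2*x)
(-2*sin(2*x), -2*z, -2*y)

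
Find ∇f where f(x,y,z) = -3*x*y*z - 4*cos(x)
(-3*y*z + 4*sin(x), -3*x*z, -3*x*y)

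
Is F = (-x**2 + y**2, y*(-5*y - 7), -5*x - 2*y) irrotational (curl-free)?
No, ∇×F = (-2, 5, -2*y)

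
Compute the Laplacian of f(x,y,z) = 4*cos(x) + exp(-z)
-4*cos(x) + exp(-z)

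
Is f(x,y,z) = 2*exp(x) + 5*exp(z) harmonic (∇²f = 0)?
No, ∇²f = 2*exp(x) + 5*exp(z)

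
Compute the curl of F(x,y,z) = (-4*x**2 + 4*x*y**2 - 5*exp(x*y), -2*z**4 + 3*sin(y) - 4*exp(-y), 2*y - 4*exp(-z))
(8*z**3 + 2, 0, x*(-8*y + 5*exp(x*y)))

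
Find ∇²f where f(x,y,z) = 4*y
0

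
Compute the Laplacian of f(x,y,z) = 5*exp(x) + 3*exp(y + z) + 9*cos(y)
5*exp(x) + 6*exp(y + z) - 9*cos(y)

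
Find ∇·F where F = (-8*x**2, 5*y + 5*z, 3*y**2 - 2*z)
3 - 16*x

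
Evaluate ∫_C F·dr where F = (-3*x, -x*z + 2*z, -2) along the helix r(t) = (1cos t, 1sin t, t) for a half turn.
-2*pi - 4 - pi**2/4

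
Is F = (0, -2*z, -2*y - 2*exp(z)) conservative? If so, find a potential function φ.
Yes, F is conservative. φ = -2*y*z - 2*exp(z)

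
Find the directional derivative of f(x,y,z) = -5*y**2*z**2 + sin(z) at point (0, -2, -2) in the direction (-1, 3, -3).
-3*sqrt(19)*cos(2)/19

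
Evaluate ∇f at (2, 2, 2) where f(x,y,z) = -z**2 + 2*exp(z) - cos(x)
(sin(2), 0, -4 + 2*exp(2))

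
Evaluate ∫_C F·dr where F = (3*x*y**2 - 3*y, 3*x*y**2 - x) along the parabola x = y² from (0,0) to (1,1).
-11/15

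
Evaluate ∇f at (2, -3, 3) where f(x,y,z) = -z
(0, 0, -1)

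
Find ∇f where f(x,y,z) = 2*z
(0, 0, 2)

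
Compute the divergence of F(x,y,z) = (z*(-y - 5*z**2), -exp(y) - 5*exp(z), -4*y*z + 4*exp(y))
-4*y - exp(y)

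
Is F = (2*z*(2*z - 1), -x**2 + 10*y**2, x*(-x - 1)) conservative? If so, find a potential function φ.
No, ∇×F = (0, 2*x + 8*z - 1, -2*x) ≠ 0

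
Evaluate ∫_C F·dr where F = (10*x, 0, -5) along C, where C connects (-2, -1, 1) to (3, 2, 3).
15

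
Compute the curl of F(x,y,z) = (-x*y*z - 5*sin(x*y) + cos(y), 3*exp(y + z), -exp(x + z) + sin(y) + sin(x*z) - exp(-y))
(-3*exp(y + z) + cos(y) + exp(-y), -x*y - z*cos(x*z) + exp(x + z), x*z + 5*x*cos(x*y) + sin(y))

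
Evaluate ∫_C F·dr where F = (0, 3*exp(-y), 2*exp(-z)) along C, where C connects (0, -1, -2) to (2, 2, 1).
(-2*E - 3 + (3 + 2*E)*exp(3))*exp(-2)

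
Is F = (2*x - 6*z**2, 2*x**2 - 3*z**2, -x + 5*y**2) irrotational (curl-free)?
No, ∇×F = (10*y + 6*z, 1 - 12*z, 4*x)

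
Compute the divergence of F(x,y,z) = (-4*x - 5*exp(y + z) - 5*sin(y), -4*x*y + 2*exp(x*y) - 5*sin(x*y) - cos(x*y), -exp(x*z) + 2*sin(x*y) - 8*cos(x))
2*x*exp(x*y) - x*exp(x*z) + x*sin(x*y) - 5*x*cos(x*y) - 4*x - 4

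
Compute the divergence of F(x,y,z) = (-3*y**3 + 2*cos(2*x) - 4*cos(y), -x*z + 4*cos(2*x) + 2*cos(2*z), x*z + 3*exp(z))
x + 3*exp(z) - 4*sin(2*x)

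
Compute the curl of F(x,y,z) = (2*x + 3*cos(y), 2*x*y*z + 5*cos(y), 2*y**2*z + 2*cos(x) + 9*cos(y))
(-2*x*y + 4*y*z - 9*sin(y), 2*sin(x), 2*y*z + 3*sin(y))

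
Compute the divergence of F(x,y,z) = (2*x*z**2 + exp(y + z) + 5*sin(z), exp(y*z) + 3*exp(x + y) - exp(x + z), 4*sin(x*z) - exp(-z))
4*x*cos(x*z) + 2*z**2 + z*exp(y*z) + 3*exp(x + y) + exp(-z)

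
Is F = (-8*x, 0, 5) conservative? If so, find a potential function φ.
Yes, F is conservative. φ = -4*x**2 + 5*z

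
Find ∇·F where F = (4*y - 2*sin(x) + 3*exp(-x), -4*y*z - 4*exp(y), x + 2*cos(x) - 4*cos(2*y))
-4*z - 4*exp(y) - 2*cos(x) - 3*exp(-x)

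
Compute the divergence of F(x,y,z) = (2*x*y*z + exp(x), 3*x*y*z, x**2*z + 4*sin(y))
x**2 + 3*x*z + 2*y*z + exp(x)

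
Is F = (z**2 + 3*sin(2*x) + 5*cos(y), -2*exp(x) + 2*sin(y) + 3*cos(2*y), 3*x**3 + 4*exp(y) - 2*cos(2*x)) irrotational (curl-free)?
No, ∇×F = (4*exp(y), -9*x**2 + 2*z - 4*sin(2*x), -2*exp(x) + 5*sin(y))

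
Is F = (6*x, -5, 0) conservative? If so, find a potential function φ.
Yes, F is conservative. φ = 3*x**2 - 5*y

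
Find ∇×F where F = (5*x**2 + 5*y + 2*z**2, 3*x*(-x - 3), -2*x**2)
(0, 4*x + 4*z, -6*x - 14)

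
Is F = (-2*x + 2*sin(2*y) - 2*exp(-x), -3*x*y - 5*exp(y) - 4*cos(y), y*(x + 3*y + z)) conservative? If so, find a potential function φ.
No, ∇×F = (x + 6*y + z, -y, -3*y - 4*cos(2*y)) ≠ 0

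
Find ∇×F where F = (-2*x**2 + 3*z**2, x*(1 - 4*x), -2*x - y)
(-1, 6*z + 2, 1 - 8*x)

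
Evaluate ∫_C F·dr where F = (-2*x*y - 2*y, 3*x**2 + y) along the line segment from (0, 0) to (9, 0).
0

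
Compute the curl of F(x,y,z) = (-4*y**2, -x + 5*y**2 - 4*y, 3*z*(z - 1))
(0, 0, 8*y - 1)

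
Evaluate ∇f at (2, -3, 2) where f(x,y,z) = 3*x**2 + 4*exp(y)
(12, 4*exp(-3), 0)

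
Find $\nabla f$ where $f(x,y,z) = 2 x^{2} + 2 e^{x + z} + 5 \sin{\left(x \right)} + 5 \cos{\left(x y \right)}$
(4*x - 5*y*sin(x*y) + 2*exp(x + z) + 5*cos(x), -5*x*sin(x*y), 2*exp(x + z))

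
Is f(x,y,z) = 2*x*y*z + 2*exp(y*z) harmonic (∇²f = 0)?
No, ∇²f = 2*(y**2 + z**2)*exp(y*z)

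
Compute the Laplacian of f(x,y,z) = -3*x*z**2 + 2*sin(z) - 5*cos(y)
-6*x - 2*sin(z) + 5*cos(y)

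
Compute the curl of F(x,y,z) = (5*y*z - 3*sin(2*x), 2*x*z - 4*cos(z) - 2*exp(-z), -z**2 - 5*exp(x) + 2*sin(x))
(-2*x - 4*sin(z) - 2*exp(-z), 5*y + 5*exp(x) - 2*cos(x), -3*z)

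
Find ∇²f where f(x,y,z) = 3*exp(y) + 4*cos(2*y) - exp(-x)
3*exp(y) - 16*cos(2*y) - exp(-x)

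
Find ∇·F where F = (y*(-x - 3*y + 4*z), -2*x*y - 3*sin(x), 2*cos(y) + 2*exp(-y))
-2*x - y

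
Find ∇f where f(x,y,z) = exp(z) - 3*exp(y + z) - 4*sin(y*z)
(0, -4*z*cos(y*z) - 3*exp(y + z), -4*y*cos(y*z) + exp(z) - 3*exp(y + z))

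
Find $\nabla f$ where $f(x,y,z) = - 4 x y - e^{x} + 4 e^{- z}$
(-4*y - exp(x), -4*x, -4*exp(-z))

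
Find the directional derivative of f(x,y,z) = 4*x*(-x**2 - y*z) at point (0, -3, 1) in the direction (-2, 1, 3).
-12*sqrt(14)/7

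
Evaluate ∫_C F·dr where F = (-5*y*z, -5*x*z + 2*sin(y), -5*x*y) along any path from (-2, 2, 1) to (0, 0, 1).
-22 + 2*cos(2)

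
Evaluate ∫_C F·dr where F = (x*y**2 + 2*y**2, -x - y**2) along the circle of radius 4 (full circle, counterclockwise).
-16*pi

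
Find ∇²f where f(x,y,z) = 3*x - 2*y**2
-4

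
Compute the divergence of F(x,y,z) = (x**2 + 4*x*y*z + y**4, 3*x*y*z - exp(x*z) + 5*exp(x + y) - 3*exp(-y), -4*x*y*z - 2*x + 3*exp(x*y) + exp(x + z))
((-4*x*y + 3*x*z + 2*x + 4*y*z + 5*exp(x + y) + exp(x + z))*exp(y) + 3)*exp(-y)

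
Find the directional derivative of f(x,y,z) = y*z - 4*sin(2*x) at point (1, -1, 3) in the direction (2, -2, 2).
-4*sqrt(3)*(2*cos(2) + 1)/3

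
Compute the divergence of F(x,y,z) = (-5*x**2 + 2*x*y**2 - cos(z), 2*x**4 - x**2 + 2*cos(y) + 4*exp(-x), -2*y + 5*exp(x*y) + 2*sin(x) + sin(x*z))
x*cos(x*z) - 10*x + 2*y**2 - 2*sin(y)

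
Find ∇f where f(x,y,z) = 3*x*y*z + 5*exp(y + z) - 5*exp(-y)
(3*y*z, 3*x*z + 5*exp(y + z) + 5*exp(-y), 3*x*y + 5*exp(y + z))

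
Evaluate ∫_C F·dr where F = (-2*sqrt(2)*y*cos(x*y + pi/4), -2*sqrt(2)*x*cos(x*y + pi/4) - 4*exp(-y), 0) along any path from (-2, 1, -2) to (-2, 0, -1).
2*sqrt(2)*cos(pi/4 + 2) - 4*exp(-1) + 2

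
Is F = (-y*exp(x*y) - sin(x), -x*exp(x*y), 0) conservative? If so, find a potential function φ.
Yes, F is conservative. φ = -exp(x*y) + cos(x)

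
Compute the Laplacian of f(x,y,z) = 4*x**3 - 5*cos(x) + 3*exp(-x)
24*x + 5*cos(x) + 3*exp(-x)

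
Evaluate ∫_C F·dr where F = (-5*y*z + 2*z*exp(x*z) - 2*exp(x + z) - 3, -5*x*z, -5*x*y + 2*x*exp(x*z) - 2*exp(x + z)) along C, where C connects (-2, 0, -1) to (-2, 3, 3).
-2*exp(2) - 2*E + 2*exp(-6) + 2*exp(-3) + 90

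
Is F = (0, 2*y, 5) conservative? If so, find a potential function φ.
Yes, F is conservative. φ = y**2 + 5*z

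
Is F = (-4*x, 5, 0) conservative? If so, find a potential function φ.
Yes, F is conservative. φ = -2*x**2 + 5*y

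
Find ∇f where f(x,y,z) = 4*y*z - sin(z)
(0, 4*z, 4*y - cos(z))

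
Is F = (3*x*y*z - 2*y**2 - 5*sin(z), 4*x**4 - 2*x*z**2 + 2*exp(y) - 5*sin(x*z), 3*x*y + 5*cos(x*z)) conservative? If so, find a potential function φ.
No, ∇×F = (x*(4*z + 5*cos(x*z) + 3), 3*x*y - 3*y + 5*z*sin(x*z) - 5*cos(z), 16*x**3 - 3*x*z + 4*y - 2*z**2 - 5*z*cos(x*z)) ≠ 0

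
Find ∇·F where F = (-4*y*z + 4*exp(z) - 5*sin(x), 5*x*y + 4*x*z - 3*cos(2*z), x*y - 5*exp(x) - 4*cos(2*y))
5*x - 5*cos(x)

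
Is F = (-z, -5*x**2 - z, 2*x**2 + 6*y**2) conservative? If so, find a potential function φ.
No, ∇×F = (12*y + 1, -4*x - 1, -10*x) ≠ 0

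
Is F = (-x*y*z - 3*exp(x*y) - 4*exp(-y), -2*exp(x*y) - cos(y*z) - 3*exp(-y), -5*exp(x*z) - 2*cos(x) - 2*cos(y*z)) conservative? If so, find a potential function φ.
No, ∇×F = ((-y + 2*z)*sin(y*z), -x*y + 5*z*exp(x*z) - 2*sin(x), x*z + 3*x*exp(x*y) - 2*y*exp(x*y) - 4*exp(-y)) ≠ 0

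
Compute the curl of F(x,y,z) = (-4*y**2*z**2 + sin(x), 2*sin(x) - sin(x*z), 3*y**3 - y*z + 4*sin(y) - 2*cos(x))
(x*cos(x*z) + 9*y**2 - z + 4*cos(y), -8*y**2*z - 2*sin(x), 8*y*z**2 - z*cos(x*z) + 2*cos(x))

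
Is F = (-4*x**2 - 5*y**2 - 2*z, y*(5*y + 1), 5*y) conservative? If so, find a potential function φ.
No, ∇×F = (5, -2, 10*y) ≠ 0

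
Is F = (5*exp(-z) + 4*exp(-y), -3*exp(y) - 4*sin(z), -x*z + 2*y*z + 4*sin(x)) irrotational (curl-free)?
No, ∇×F = (2*z + 4*cos(z), z - 4*cos(x) - 5*exp(-z), 4*exp(-y))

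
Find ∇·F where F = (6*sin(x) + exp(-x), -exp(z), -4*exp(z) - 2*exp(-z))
-4*exp(z) + 6*cos(x) + 2*exp(-z) - exp(-x)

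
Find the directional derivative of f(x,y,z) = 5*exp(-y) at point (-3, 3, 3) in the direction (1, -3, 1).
15*sqrt(11)*exp(-3)/11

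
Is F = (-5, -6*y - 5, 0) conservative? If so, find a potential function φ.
Yes, F is conservative. φ = -5*x - 3*y**2 - 5*y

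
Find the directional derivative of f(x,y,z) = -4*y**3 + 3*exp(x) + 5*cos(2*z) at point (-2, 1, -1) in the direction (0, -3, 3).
sqrt(2)*(5*sin(2) + 6)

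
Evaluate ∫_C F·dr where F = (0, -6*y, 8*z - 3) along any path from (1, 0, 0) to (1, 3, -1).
-20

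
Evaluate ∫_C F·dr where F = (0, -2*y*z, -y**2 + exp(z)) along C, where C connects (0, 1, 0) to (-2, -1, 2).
-3 + exp(2)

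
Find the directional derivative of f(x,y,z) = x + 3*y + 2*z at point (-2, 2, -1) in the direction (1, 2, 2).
11/3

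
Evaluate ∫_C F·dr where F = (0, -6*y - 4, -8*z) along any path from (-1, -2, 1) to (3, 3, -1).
-35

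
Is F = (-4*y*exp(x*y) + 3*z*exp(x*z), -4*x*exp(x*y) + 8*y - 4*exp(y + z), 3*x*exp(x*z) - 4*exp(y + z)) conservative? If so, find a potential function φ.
Yes, F is conservative. φ = 4*y**2 - 4*exp(x*y) + 3*exp(x*z) - 4*exp(y + z)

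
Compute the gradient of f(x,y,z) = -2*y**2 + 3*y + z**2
(0, 3 - 4*y, 2*z)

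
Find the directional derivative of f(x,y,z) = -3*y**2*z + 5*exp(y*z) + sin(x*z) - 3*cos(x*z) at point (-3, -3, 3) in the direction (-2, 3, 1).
3*sqrt(14)*(10 - 3*exp(9)*cos(9) + 9*exp(9)*sin(9) + 45*exp(9))*exp(-9)/14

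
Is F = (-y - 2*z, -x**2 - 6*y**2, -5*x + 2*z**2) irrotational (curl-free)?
No, ∇×F = (0, 3, 1 - 2*x)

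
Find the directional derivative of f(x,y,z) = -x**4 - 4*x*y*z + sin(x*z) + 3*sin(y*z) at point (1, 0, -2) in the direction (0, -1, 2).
2*sqrt(5)*(-1 + cos(2))/5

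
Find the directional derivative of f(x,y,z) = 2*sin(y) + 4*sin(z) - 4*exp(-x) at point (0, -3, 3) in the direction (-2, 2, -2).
-2*sqrt(3)*(cos(3) + 2)/3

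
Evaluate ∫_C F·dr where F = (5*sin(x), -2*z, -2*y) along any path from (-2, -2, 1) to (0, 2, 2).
-17 + 5*cos(2)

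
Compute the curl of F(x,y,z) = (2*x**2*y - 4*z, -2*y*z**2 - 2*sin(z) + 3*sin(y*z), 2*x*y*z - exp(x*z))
(2*x*z + 4*y*z - 3*y*cos(y*z) + 2*cos(z), -2*y*z + z*exp(x*z) - 4, -2*x**2)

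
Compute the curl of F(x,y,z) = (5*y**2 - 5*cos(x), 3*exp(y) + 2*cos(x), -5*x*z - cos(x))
(0, 5*z - sin(x), -10*y - 2*sin(x))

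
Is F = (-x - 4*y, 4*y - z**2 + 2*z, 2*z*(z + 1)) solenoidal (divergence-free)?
No, ∇·F = 4*z + 5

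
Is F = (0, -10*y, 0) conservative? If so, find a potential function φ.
Yes, F is conservative. φ = -5*y**2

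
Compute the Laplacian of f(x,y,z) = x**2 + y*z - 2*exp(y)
2 - 2*exp(y)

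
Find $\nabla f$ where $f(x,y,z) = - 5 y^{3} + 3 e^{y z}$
(0, -15*y**2 + 3*z*exp(y*z), 3*y*exp(y*z))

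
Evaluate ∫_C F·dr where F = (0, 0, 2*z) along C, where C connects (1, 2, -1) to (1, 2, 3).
8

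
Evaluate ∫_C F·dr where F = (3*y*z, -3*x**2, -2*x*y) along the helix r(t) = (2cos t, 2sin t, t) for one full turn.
-12*pi**2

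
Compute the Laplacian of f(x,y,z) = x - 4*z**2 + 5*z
-8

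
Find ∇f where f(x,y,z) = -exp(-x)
(exp(-x), 0, 0)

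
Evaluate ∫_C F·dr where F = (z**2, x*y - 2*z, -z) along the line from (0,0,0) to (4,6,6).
42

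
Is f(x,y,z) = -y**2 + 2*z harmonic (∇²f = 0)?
No, ∇²f = -2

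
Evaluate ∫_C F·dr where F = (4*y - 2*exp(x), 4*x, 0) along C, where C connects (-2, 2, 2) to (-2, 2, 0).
0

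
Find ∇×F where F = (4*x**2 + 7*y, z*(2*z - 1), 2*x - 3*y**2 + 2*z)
(-6*y - 4*z + 1, -2, -7)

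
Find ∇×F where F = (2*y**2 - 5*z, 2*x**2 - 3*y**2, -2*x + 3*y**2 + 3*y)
(6*y + 3, -3, 4*x - 4*y)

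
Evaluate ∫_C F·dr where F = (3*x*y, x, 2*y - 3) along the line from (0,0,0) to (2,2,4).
6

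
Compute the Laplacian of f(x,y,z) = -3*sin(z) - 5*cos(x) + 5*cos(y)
3*sin(z) + 5*cos(x) - 5*cos(y)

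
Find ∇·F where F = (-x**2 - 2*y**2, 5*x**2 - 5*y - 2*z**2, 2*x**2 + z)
-2*x - 4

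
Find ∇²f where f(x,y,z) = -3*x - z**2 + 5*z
-2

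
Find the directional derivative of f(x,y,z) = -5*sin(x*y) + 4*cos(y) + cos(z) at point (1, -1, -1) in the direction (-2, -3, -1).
sqrt(14)*(-13*sin(1) + 5*cos(1))/14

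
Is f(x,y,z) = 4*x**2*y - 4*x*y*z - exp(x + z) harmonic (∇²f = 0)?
No, ∇²f = 8*y - 2*exp(x + z)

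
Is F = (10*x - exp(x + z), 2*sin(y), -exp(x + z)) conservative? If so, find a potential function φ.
Yes, F is conservative. φ = 5*x**2 - exp(x + z) - 2*cos(y)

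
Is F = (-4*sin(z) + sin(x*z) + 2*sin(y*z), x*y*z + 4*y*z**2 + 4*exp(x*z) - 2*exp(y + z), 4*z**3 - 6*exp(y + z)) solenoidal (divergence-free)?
No, ∇·F = x*z + 16*z**2 + z*cos(x*z) - 8*exp(y + z)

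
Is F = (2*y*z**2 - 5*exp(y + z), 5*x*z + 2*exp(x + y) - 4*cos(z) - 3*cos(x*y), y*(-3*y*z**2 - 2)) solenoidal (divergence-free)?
No, ∇·F = 3*x*sin(x*y) - 6*y**2*z + 2*exp(x + y)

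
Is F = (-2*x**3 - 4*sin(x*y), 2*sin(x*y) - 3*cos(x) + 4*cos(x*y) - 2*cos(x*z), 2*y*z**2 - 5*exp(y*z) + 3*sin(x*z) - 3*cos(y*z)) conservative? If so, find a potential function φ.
No, ∇×F = (-2*x*sin(x*z) + 2*z**2 - 5*z*exp(y*z) + 3*z*sin(y*z), -3*z*cos(x*z), 4*x*cos(x*y) - 4*y*sin(x*y) + 2*y*cos(x*y) + 2*z*sin(x*z) + 3*sin(x)) ≠ 0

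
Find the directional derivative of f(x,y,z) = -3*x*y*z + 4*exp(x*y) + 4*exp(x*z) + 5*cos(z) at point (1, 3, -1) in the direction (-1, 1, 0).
sqrt(2)*(-E*(3 + 4*exp(3)) + 2)*exp(-1)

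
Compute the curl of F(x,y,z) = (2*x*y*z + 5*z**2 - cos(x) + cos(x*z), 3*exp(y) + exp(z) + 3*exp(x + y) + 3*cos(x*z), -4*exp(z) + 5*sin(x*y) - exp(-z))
(3*x*sin(x*z) + 5*x*cos(x*y) - exp(z), 2*x*y - x*sin(x*z) - 5*y*cos(x*y) + 10*z, -2*x*z - 3*z*sin(x*z) + 3*exp(x + y))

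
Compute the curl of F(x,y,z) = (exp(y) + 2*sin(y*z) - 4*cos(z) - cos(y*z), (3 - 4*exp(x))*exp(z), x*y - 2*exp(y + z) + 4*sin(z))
(x + (4*exp(x) - 3)*exp(z) - 2*exp(y + z), y*sin(y*z) + 2*y*cos(y*z) - y + 4*sin(z), -z*sin(y*z) - 2*z*cos(y*z) - exp(y) - 4*exp(x + z))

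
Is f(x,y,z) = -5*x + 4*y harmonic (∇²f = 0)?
Yes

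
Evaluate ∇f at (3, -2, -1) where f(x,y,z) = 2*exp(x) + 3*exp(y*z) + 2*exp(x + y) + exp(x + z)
(E*(2 + E + 2*exp(2)), E*(2 - 3*E), -5*exp(2))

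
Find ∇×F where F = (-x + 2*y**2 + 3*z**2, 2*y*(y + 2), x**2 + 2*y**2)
(4*y, -2*x + 6*z, -4*y)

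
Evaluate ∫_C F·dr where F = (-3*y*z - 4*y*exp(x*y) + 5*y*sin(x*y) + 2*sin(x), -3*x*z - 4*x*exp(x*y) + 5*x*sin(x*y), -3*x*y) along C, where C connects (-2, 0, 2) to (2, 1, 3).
-4*exp(2) - 9 - 5*cos(2)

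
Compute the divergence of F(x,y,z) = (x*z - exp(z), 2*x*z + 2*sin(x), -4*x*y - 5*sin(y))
z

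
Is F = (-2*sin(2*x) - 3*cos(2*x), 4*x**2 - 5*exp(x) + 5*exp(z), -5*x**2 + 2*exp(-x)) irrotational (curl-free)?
No, ∇×F = (-5*exp(z), 10*x + 2*exp(-x), 8*x - 5*exp(x))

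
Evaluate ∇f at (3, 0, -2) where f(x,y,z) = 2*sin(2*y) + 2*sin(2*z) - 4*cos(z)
(0, 4, -4*sin(2) + 4*cos(4))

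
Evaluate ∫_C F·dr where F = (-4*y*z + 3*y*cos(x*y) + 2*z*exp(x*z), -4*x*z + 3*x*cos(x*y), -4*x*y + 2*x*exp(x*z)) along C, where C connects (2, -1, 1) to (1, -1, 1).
-2*exp(2) - 4 - 3*sin(1) + 3*sin(2) + 2*E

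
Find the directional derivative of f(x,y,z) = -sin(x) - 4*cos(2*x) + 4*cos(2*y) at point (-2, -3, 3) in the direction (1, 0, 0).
-cos(2) - 8*sin(4)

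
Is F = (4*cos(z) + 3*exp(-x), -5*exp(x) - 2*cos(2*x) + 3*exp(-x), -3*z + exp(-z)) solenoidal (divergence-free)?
No, ∇·F = -3 - exp(-z) - 3*exp(-x)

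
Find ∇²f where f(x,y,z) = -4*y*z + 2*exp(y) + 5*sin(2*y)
2*exp(y) - 20*sin(2*y)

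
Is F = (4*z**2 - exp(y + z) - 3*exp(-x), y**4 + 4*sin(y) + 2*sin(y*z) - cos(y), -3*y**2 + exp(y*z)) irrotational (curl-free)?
No, ∇×F = (-2*y*cos(y*z) - 6*y + z*exp(y*z), 8*z - exp(y + z), exp(y + z))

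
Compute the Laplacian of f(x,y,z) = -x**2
-2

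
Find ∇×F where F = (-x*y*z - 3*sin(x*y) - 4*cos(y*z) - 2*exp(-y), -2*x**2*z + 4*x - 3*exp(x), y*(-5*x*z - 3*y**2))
(2*x**2 - 5*x*z - 9*y**2, y*(-x + 5*z + 4*sin(y*z)), -3*x*z + 3*x*cos(x*y) - 4*z*sin(y*z) - 3*exp(x) + 4 - 2*exp(-y))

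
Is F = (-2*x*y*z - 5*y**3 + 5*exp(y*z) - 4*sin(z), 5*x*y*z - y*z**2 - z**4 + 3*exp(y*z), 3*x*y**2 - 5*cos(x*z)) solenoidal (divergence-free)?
No, ∇·F = 5*x*z + 5*x*sin(x*z) - 2*y*z - z**2 + 3*z*exp(y*z)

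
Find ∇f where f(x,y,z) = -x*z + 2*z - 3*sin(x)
(-z - 3*cos(x), 0, 2 - x)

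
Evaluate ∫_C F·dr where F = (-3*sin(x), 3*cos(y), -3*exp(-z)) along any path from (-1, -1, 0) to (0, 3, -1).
3*sin(3) - 3*sqrt(2)*cos(pi/4 + 1) + 3*E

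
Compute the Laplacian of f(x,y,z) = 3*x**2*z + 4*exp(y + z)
6*z + 8*exp(y + z)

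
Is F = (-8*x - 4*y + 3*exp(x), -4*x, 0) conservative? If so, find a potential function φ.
Yes, F is conservative. φ = -4*x**2 - 4*x*y + 3*exp(x)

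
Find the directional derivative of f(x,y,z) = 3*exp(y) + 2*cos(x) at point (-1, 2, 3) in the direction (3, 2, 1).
3*sqrt(14)*(sin(1) + exp(2))/7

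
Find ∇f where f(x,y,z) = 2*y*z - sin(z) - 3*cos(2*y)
(0, 2*z + 6*sin(2*y), 2*y - cos(z))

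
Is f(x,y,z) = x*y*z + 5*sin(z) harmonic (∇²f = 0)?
No, ∇²f = -5*sin(z)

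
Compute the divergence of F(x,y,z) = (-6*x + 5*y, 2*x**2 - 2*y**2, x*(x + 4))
-4*y - 6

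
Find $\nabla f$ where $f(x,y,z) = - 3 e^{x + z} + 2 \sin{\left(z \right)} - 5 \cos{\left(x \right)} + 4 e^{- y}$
(-3*exp(x + z) + 5*sin(x), -4*exp(-y), -3*exp(x + z) + 2*cos(z))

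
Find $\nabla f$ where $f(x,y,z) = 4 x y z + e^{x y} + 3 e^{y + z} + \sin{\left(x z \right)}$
(4*y*z + y*exp(x*y) + z*cos(x*z), 4*x*z + x*exp(x*y) + 3*exp(y + z), 4*x*y + x*cos(x*z) + 3*exp(y + z))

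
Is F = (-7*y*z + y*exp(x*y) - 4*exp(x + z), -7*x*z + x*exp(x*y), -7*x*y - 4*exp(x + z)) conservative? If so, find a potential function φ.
Yes, F is conservative. φ = -7*x*y*z + exp(x*y) - 4*exp(x + z)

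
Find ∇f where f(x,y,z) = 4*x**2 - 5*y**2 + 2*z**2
(8*x, -10*y, 4*z)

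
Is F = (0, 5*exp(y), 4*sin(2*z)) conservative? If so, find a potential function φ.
Yes, F is conservative. φ = 5*exp(y) - 2*cos(2*z)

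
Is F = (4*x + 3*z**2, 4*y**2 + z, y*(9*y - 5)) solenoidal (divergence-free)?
No, ∇·F = 8*y + 4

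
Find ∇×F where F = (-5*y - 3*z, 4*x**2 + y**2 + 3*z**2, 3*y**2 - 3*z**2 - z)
(6*y - 6*z, -3, 8*x + 5)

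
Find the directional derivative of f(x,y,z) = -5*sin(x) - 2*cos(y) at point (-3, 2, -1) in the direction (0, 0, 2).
0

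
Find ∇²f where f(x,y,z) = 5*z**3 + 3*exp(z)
30*z + 3*exp(z)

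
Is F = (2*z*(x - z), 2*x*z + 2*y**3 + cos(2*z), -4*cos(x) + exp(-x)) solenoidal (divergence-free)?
No, ∇·F = 6*y**2 + 2*z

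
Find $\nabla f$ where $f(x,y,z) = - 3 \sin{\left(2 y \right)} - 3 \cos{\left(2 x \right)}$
(6*sin(2*x), -6*cos(2*y), 0)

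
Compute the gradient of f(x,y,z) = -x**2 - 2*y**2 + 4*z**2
(-2*x, -4*y, 8*z)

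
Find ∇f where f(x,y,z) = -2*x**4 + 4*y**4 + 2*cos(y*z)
(-8*x**3, 16*y**3 - 2*z*sin(y*z), -2*y*sin(y*z))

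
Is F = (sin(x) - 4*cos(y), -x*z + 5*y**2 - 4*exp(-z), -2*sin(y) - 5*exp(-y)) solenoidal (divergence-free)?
No, ∇·F = 10*y + cos(x)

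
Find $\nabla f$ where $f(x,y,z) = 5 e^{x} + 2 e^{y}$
(5*exp(x), 2*exp(y), 0)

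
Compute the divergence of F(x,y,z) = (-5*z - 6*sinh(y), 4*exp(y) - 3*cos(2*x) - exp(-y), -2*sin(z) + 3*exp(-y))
4*exp(y) - 2*cos(z) + exp(-y)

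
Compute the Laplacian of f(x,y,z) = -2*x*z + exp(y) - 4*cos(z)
exp(y) + 4*cos(z)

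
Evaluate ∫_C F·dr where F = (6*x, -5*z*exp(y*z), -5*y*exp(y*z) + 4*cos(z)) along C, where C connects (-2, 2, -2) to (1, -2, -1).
-5*exp(2) - 9 - 4*sin(1) + 5*exp(-4) + 4*sin(2)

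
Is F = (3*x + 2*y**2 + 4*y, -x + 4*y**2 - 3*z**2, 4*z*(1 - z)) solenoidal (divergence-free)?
No, ∇·F = 8*y - 8*z + 7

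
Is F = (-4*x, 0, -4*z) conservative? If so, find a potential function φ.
Yes, F is conservative. φ = -2*x**2 - 2*z**2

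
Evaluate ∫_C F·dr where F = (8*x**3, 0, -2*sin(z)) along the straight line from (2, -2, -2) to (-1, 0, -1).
-30 - 2*cos(2) + 2*cos(1)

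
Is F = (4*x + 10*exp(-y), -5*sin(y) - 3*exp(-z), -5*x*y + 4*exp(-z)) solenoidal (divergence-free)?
No, ∇·F = -5*cos(y) + 4 - 4*exp(-z)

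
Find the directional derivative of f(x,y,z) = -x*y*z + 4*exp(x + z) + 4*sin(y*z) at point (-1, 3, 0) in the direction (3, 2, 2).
10*sqrt(17)*(2 + 3*E)*exp(-1)/17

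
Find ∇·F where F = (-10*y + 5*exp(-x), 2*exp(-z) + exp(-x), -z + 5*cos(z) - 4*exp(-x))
-5*sin(z) - 1 - 5*exp(-x)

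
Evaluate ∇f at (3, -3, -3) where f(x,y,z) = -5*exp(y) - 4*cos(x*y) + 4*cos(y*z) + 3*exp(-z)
(12*sin(9), -5*exp(-3), -3*exp(3) + 12*sin(9))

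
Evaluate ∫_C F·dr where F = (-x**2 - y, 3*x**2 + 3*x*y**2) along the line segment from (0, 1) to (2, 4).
539/6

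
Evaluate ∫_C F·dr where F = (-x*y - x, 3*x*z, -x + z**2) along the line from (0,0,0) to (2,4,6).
320/3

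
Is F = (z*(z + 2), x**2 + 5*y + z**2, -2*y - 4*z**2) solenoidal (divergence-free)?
No, ∇·F = 5 - 8*z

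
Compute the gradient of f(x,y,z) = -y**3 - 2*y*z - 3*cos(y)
(0, -3*y**2 - 2*z + 3*sin(y), -2*y)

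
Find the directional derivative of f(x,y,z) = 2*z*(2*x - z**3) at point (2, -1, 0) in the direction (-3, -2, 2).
16*sqrt(17)/17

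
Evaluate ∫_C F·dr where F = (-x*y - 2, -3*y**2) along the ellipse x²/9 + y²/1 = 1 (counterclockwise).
0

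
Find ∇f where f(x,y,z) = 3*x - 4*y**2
(3, -8*y, 0)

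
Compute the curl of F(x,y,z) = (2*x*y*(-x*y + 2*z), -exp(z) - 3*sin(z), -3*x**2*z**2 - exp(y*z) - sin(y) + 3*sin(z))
(-z*exp(y*z) + exp(z) - cos(y) + 3*cos(z), 2*x*(2*y + 3*z**2), 4*x*(x*y - z))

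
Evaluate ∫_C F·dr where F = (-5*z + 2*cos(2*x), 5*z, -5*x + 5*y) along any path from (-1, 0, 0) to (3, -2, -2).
sin(6) + sin(2) + 50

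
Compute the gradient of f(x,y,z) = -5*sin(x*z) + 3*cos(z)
(-5*z*cos(x*z), 0, -5*x*cos(x*z) - 3*sin(z))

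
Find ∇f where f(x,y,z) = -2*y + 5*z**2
(0, -2, 10*z)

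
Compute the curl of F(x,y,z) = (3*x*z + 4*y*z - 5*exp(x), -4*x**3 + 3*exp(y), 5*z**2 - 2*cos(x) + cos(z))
(0, 3*x + 4*y - 2*sin(x), -12*x**2 - 4*z)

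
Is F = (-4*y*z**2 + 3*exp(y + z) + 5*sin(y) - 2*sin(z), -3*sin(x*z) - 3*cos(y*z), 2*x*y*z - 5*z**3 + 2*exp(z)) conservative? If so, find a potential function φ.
No, ∇×F = (2*x*z + 3*x*cos(x*z) - 3*y*sin(y*z), -10*y*z + 3*exp(y + z) - 2*cos(z), 4*z**2 - 3*z*cos(x*z) - 3*exp(y + z) - 5*cos(y)) ≠ 0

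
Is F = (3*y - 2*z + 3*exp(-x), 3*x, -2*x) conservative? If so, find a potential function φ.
Yes, F is conservative. φ = 3*x*y - 2*x*z - 3*exp(-x)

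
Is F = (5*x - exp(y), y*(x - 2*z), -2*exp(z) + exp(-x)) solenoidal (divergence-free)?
No, ∇·F = x - 2*z - 2*exp(z) + 5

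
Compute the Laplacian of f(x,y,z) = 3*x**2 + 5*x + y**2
8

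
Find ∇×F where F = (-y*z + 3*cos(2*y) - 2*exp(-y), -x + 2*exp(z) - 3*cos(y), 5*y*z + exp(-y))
(5*z - 2*exp(z) - exp(-y), -y, z + 6*sin(2*y) - 1 - 2*exp(-y))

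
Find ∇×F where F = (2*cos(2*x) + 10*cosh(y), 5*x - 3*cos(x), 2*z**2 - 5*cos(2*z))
(0, 0, 3*sin(x) - 10*sinh(y) + 5)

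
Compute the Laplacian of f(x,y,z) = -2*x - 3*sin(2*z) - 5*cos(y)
12*sin(2*z) + 5*cos(y)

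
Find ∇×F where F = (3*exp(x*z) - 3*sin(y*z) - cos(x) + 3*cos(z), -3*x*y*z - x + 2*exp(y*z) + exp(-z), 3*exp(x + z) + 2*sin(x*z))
(3*x*y - 2*y*exp(y*z) + exp(-z), 3*x*exp(x*z) - 3*y*cos(y*z) - 2*z*cos(x*z) - 3*exp(x + z) - 3*sin(z), -3*y*z + 3*z*cos(y*z) - 1)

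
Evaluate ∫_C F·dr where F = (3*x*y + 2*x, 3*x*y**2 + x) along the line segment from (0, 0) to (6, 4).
480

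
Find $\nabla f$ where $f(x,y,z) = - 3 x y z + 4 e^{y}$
(-3*y*z, -3*x*z + 4*exp(y), -3*x*y)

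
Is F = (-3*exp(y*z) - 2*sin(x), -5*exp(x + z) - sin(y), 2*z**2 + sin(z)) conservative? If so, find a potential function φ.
No, ∇×F = (5*exp(x + z), -3*y*exp(y*z), 3*z*exp(y*z) - 5*exp(x + z)) ≠ 0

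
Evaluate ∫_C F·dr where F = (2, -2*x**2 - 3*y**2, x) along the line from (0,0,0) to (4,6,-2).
-276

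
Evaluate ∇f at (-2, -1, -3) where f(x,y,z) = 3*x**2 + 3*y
(-12, 3, 0)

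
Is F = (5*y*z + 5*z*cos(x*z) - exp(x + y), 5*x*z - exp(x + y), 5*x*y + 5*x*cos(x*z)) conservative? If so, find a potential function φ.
Yes, F is conservative. φ = 5*x*y*z - exp(x + y) + 5*sin(x*z)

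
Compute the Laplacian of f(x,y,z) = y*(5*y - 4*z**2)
10 - 8*y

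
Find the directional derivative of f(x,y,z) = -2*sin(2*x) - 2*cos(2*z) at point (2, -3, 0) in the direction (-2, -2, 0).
2*sqrt(2)*cos(4)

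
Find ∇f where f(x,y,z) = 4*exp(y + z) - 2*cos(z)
(0, 4*exp(y + z), 4*exp(y + z) + 2*sin(z))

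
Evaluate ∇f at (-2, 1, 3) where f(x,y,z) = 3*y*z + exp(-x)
(-exp(2), 9, 3)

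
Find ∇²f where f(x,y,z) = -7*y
0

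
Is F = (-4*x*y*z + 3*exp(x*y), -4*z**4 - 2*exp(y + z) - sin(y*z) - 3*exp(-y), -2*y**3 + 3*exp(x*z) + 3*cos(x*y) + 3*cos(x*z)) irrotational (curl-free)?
No, ∇×F = (-3*x*sin(x*y) - 6*y**2 + y*cos(y*z) + 16*z**3 + 2*exp(y + z), -4*x*y + 3*y*sin(x*y) - 3*z*exp(x*z) + 3*z*sin(x*z), x*(4*z - 3*exp(x*y)))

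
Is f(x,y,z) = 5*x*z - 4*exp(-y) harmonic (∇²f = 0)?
No, ∇²f = -4*exp(-y)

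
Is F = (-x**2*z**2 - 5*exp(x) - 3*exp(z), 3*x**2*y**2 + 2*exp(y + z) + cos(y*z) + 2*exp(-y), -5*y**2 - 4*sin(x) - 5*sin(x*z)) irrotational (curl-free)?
No, ∇×F = (y*sin(y*z) - 10*y - 2*exp(y + z), -2*x**2*z + 5*z*cos(x*z) - 3*exp(z) + 4*cos(x), 6*x*y**2)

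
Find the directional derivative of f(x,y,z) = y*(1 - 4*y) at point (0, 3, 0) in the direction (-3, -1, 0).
23*sqrt(10)/10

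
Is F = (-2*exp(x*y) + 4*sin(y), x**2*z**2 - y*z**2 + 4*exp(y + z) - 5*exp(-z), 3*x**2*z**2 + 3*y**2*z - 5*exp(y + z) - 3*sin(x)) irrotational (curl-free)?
No, ∇×F = (-2*x**2*z + 8*y*z - 9*exp(y + z) - 5*exp(-z), -6*x*z**2 + 3*cos(x), 2*x*z**2 + 2*x*exp(x*y) - 4*cos(y))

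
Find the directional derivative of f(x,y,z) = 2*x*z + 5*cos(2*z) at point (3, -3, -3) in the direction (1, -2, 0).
-6*sqrt(5)/5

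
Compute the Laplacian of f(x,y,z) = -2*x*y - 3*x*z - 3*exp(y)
-3*exp(y)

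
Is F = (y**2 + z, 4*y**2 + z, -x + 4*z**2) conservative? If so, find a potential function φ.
No, ∇×F = (-1, 2, -2*y) ≠ 0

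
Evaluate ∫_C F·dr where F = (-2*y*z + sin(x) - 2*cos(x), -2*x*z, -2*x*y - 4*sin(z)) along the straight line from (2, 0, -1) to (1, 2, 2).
-8 - 5*cos(1) + 5*cos(2) - 2*sin(1) + 2*sin(2)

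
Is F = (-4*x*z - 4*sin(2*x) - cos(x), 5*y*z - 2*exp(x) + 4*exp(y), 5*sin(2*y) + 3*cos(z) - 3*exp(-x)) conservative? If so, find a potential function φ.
No, ∇×F = (-5*y + 10*cos(2*y), -4*x - 3*exp(-x), -2*exp(x)) ≠ 0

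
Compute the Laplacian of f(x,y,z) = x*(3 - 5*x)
-10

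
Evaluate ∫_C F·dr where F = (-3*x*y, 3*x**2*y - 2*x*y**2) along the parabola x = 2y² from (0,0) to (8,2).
-256/5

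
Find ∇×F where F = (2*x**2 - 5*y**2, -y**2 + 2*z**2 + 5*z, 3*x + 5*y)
(-4*z, -3, 10*y)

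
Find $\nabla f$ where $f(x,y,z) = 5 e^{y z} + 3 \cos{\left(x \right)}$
(-3*sin(x), 5*z*exp(y*z), 5*y*exp(y*z))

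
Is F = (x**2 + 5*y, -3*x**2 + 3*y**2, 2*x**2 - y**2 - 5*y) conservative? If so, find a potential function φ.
No, ∇×F = (-2*y - 5, -4*x, -6*x - 5) ≠ 0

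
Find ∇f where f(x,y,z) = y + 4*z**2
(0, 1, 8*z)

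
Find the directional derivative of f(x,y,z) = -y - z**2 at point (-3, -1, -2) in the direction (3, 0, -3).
-2*sqrt(2)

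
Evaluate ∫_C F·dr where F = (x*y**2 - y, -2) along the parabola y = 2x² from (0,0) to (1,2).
-4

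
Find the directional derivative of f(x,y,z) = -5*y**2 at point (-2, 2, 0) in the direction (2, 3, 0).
-60*sqrt(13)/13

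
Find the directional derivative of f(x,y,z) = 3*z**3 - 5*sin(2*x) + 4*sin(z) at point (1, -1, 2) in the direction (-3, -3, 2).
sqrt(22)*(19*cos(2) + 36)/11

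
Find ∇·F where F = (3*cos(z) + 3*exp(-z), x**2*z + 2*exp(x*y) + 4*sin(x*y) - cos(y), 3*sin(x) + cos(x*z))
2*x*exp(x*y) - x*sin(x*z) + 4*x*cos(x*y) + sin(y)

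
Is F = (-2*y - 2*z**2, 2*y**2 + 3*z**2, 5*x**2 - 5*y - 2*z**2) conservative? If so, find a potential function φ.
No, ∇×F = (-6*z - 5, -10*x - 4*z, 2) ≠ 0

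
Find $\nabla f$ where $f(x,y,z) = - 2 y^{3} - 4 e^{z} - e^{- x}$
(exp(-x), -6*y**2, -4*exp(z))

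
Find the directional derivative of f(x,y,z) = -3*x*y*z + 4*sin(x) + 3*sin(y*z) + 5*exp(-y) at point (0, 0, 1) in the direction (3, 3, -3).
2*sqrt(3)/3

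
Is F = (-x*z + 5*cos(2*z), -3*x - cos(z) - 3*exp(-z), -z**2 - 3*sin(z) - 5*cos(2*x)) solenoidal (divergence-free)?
No, ∇·F = -3*z - 3*cos(z)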